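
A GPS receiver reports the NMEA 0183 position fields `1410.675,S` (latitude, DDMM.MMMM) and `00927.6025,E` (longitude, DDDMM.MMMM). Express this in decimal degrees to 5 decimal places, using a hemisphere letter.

14.17792° S, 9.46004° E

Latitude: split at 2 digits → 14° and 10.675′; 14 + 10.675/60 = 14.177917
λ: split at 3 digits → 009° and 27.6025′; 9 + 27.6025/60 = 9.460042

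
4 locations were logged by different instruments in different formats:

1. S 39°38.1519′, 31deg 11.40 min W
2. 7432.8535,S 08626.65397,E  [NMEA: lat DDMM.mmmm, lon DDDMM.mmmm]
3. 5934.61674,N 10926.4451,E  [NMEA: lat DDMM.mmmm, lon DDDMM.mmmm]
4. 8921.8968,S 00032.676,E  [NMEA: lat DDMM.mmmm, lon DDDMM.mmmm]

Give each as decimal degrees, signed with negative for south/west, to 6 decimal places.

1. -39.635865, -31.190000
2. -74.547558, 86.444233
3. 59.576946, 109.440752
4. -89.364947, 0.544600

Point 1:
  Lat: 38.1519′ = 0.635865°; total 39.6358650
  hemisphere S, so the sign is −
  Longitude: 11.4′ = 0.190000°; total 31.1900000
  hemisphere W, so the sign is −
Point 2:
  Lat: split at 2 digits → 74° and 32.8535′; 74 + 32.8535/60 = 74.5475583
  S ⇒ negate
  Longitude: degrees = first 3 digits = 86, minutes = 26.65397; 86 + 26.65397/60 = 86.4442328
  E ⇒ keep positive
Point 3:
  φ: degrees = first 2 digits = 59, minutes = 34.61674; 59 + 34.61674/60 = 59.5769457
  N → positive
  Lon: degrees = first 3 digits = 109, minutes = 26.4451; 109 + 26.4451/60 = 109.4407517
  E ⇒ keep positive
Point 4:
  φ: degrees = first 2 digits = 89, minutes = 21.8968; 89 + 21.8968/60 = 89.3649467
  S → negative
  Lon: degrees = first 3 digits = 0, minutes = 32.676; 0 + 32.676/60 = 0.5446000
  E ⇒ keep positive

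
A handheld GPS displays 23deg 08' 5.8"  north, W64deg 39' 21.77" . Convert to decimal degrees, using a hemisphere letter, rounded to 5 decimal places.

Lat: 23° + 8/60 + 5.8/3600 = 23 + 0.133333 + 0.001611 = 23.134944
Longitude: 39′ + 21.77″ = 39.36283′; 64 + 39.36283/60 = 64.656047

23.13494° N, 64.65605° W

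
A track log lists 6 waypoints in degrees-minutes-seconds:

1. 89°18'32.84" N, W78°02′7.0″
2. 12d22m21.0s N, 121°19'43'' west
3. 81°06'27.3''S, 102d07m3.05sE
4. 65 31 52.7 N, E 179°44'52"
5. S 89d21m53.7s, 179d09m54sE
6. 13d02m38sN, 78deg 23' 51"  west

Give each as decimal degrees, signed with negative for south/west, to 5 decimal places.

1. 89.30912, -78.03528
2. 12.37250, -121.32861
3. -81.10758, 102.11751
4. 65.53131, 179.74778
5. -89.36492, 179.16500
6. 13.04389, -78.39750

Point 1:
  φ: 18′ + 32.84″ = 18.54733′; 89 + 18.54733/60 = 89.309122
  N ⇒ keep positive
  Longitude: 78 + 2/60 + 7/3600 = 78.035278
  hemisphere W, so the sign is −
Point 2:
  Latitude: 12° + 22/60 + 21/3600 = 12 + 0.366667 + 0.005833 = 12.372500
  N → positive
  Lon: 121° + 19/60 + 43/3600 = 121 + 0.316667 + 0.011944 = 121.328611
  hemisphere W, so the sign is −
Point 3:
  Latitude: 81 + 6/60 + 27.3/3600 = 81.107583
  S ⇒ negate
  λ: 7′ + 3.05″ = 7.05083′; 102 + 7.05083/60 = 102.117514
  E ⇒ keep positive
Point 4:
  Latitude: 31′ + 52.7″ = 31.87833′; 65 + 31.87833/60 = 65.531306
  N → positive
  λ: 179 + 44/60 + 52/3600 = 179.747778
  E → positive
Point 5:
  φ: 21′ + 53.7″ = 21.89500′; 89 + 21.89500/60 = 89.364917
  S ⇒ negate
  Lon: 179 + 9/60 + 54/3600 = 179.165000
  E → positive
Point 6:
  Lat: 2′ + 38″ = 2.63333′; 13 + 2.63333/60 = 13.043889
  N → positive
  Longitude: 23′ + 51″ = 23.85000′; 78 + 23.85000/60 = 78.397500
  W → negative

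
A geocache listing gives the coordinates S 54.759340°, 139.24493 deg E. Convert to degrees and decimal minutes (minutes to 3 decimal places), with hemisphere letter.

54° 45.560′ S, 139° 14.696′ E

Latitude: 54° + 0.759340 × 60 = 54° 45.56040′
Longitude: minutes = (139.244930 − 139) × 60 = 14.69580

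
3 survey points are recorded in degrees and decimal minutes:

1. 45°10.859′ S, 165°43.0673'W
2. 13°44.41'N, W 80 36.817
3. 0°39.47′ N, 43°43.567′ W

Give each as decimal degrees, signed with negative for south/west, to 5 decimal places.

1. -45.18098, -165.71779
2. 13.74017, -80.61362
3. 0.65783, -43.72612

Point 1:
  Lat: 45 + 10.859/60 = 45.180983
  hemisphere S, so the sign is −
  λ: 165 + 43.0673/60 = 165.717788
  W ⇒ negate
Point 2:
  Latitude: 44.41′ = 0.740167°; total 13.740167
  N → positive
  Lon: 36.817′ = 0.613617°; total 80.613617
  hemisphere W, so the sign is −
Point 3:
  Lat: 39.47′ = 0.657833°; total 0.657833
  N ⇒ keep positive
  λ: 43.567′ = 0.726117°; total 43.726117
  W → negative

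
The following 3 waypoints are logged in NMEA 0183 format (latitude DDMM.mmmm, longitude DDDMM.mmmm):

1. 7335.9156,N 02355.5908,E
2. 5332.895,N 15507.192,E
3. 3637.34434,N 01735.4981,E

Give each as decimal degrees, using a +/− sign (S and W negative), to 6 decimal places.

Point 1:
  φ: split at 2 digits → 73° and 35.9156′; 73 + 35.9156/60 = 73.5985933
  N → positive
  Longitude: split at 3 digits → 023° and 55.5908′; 23 + 55.5908/60 = 23.9265133
  E → positive
Point 2:
  Latitude: degrees = first 2 digits = 53, minutes = 32.895; 53 + 32.895/60 = 53.5482500
  N → positive
  Lon: split at 3 digits → 155° and 7.192′; 155 + 7.192/60 = 155.1198667
  E ⇒ keep positive
Point 3:
  Lat: split at 2 digits → 36° and 37.34434′; 36 + 37.34434/60 = 36.6224057
  N → positive
  Longitude: degrees = first 3 digits = 17, minutes = 35.4981; 17 + 35.4981/60 = 17.5916350
  E ⇒ keep positive

1. 73.598593, 23.926513
2. 53.548250, 155.119867
3. 36.622406, 17.591635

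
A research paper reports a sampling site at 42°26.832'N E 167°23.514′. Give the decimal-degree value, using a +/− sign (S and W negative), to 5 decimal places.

42.44720, 167.39190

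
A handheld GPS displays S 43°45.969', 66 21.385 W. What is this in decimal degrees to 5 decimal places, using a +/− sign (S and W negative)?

-43.76615, -66.35642

Lat: 43 + 45.969/60 = 43.766150
S → negative
Longitude: 21.385′ = 0.356417°; total 66.356417
W ⇒ negate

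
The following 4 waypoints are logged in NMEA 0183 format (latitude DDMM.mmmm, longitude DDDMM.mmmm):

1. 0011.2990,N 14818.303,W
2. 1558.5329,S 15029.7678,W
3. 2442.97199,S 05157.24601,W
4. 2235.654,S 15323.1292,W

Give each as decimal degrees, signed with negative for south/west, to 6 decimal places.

1. 0.188317, -148.305050
2. -15.975548, -150.496130
3. -24.716200, -51.954100
4. -22.594233, -153.385487

Point 1:
  φ: split at 2 digits → 00° and 11.299′; 0 + 11.299/60 = 0.1883167
  N ⇒ keep positive
  Lon: split at 3 digits → 148° and 18.303′; 148 + 18.303/60 = 148.3050500
  W → negative
Point 2:
  Latitude: degrees = first 2 digits = 15, minutes = 58.5329; 15 + 58.5329/60 = 15.9755483
  S → negative
  λ: split at 3 digits → 150° and 29.7678′; 150 + 29.7678/60 = 150.4961300
  W → negative
Point 3:
  Lat: degrees = first 2 digits = 24, minutes = 42.97199; 24 + 42.97199/60 = 24.7161998
  hemisphere S, so the sign is −
  Lon: split at 3 digits → 051° and 57.24601′; 51 + 57.24601/60 = 51.9541002
  hemisphere W, so the sign is −
Point 4:
  Latitude: degrees = first 2 digits = 22, minutes = 35.654; 22 + 35.654/60 = 22.5942333
  S ⇒ negate
  λ: split at 3 digits → 153° and 23.1292′; 153 + 23.1292/60 = 153.3854867
  W ⇒ negate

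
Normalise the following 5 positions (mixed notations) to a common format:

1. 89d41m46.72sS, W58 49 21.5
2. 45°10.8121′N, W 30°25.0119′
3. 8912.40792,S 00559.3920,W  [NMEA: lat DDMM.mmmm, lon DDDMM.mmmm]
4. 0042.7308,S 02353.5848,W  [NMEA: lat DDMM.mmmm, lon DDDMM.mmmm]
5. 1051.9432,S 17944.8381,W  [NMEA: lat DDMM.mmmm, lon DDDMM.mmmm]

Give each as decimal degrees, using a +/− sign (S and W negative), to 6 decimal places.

1. -89.696311, -58.822639
2. 45.180202, -30.416865
3. -89.206799, -5.989867
4. -0.712180, -23.893080
5. -10.865720, -179.747302

Point 1:
  Latitude: 89 + 41/60 + 46.72/3600 = 89.6963111
  hemisphere S, so the sign is −
  Longitude: 49′ + 21.5″ = 49.35833′; 58 + 49.35833/60 = 58.8226389
  W ⇒ negate
Point 2:
  Lat: 45 + 10.8121/60 = 45.1802017
  N → positive
  Lon: 30 + 25.0119/60 = 30.4168650
  W ⇒ negate
Point 3:
  Latitude: split at 2 digits → 89° and 12.40792′; 89 + 12.40792/60 = 89.2067987
  S → negative
  Lon: split at 3 digits → 005° and 59.392′; 5 + 59.392/60 = 5.9898667
  W ⇒ negate
Point 4:
  φ: split at 2 digits → 00° and 42.7308′; 0 + 42.7308/60 = 0.7121800
  hemisphere S, so the sign is −
  λ: split at 3 digits → 023° and 53.5848′; 23 + 53.5848/60 = 23.8930800
  W ⇒ negate
Point 5:
  Lat: split at 2 digits → 10° and 51.9432′; 10 + 51.9432/60 = 10.8657200
  hemisphere S, so the sign is −
  Lon: degrees = first 3 digits = 179, minutes = 44.8381; 179 + 44.8381/60 = 179.7473017
  W → negative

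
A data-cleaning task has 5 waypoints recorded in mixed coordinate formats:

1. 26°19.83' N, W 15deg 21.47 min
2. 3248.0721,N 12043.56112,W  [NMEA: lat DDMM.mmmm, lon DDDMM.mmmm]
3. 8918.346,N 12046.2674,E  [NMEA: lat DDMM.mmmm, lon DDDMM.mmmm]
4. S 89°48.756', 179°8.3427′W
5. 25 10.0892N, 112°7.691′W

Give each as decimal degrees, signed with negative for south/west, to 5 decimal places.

Point 1:
  Latitude: 19.83′ = 0.330500°; total 26.330500
  N → positive
  Longitude: 15 + 21.47/60 = 15.357833
  hemisphere W, so the sign is −
Point 2:
  φ: split at 2 digits → 32° and 48.0721′; 32 + 48.0721/60 = 32.801202
  N ⇒ keep positive
  Lon: split at 3 digits → 120° and 43.56112′; 120 + 43.56112/60 = 120.726019
  hemisphere W, so the sign is −
Point 3:
  φ: degrees = first 2 digits = 89, minutes = 18.346; 89 + 18.346/60 = 89.305767
  N → positive
  Longitude: degrees = first 3 digits = 120, minutes = 46.2674; 120 + 46.2674/60 = 120.771123
  E → positive
Point 4:
  φ: 89 + 48.756/60 = 89.812600
  S ⇒ negate
  Longitude: 179 + 8.3427/60 = 179.139045
  W ⇒ negate
Point 5:
  Latitude: 10.0892′ = 0.168153°; total 25.168153
  N → positive
  λ: 112 + 7.691/60 = 112.128183
  hemisphere W, so the sign is −

1. 26.33050, -15.35783
2. 32.80120, -120.72602
3. 89.30577, 120.77112
4. -89.81260, -179.13905
5. 25.16815, -112.12818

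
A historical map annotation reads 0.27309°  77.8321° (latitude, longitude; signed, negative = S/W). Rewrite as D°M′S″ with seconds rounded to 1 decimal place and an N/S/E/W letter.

Latitude: whole degrees 0; 16.38540′ → 16′ and 23.124″
Lon: whole degrees 77; 49.92600′ → 49′ and 55.560″

0°16′23.1″ N, 77°49′55.6″ E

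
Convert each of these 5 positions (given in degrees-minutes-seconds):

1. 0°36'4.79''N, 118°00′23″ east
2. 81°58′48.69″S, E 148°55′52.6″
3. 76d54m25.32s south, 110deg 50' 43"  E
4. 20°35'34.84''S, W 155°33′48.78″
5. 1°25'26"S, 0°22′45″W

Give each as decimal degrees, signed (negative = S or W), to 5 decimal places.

Point 1:
  Lat: 0° + 36/60 + 4.79/3600 = 0 + 0.600000 + 0.001331 = 0.601331
  N ⇒ keep positive
  λ: 118 + 0/60 + 23/3600 = 118.006389
  E → positive
Point 2:
  Latitude: 81° + 58/60 + 48.69/3600 = 81 + 0.966667 + 0.013525 = 81.980192
  S → negative
  Longitude: 148 + 55/60 + 52.6/3600 = 148.931278
  E → positive
Point 3:
  φ: 54′ + 25.32″ = 54.42200′; 76 + 54.42200/60 = 76.907033
  S ⇒ negate
  λ: 110° + 50/60 + 43/3600 = 110 + 0.833333 + 0.011944 = 110.845278
  E → positive
Point 4:
  φ: 20 + 35/60 + 34.84/3600 = 20.593011
  S ⇒ negate
  Lon: 155° + 33/60 + 48.78/3600 = 155 + 0.550000 + 0.013550 = 155.563550
  W ⇒ negate
Point 5:
  Lat: 1° + 25/60 + 26/3600 = 1 + 0.416667 + 0.007222 = 1.423889
  S ⇒ negate
  Lon: 0 + 22/60 + 45/3600 = 0.379167
  W → negative

1. 0.60133, 118.00639
2. -81.98019, 148.93128
3. -76.90703, 110.84528
4. -20.59301, -155.56355
5. -1.42389, -0.37917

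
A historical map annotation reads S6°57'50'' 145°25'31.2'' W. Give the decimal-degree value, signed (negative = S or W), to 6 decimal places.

Latitude: 6 + 57/60 + 50/3600 = 6.9638889
S → negative
Lon: 25′ + 31.2″ = 25.52000′; 145 + 25.52000/60 = 145.4253333
W ⇒ negate

-6.963889, -145.425333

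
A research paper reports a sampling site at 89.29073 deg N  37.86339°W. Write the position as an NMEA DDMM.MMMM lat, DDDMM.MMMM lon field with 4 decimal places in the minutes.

8917.4438,N / 03751.8034,W

Latitude: 89° + 0.290730 × 60 = 89° 17.443800′
λ: fractional part 0.863390 → 51.803400 minutes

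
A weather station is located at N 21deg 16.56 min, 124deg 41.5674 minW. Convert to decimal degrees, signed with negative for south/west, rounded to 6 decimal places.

Latitude: 16.56′ = 0.276000°; total 21.2760000
N ⇒ keep positive
λ: 124 + 41.5674/60 = 124.6927900
hemisphere W, so the sign is −

21.276000, -124.692790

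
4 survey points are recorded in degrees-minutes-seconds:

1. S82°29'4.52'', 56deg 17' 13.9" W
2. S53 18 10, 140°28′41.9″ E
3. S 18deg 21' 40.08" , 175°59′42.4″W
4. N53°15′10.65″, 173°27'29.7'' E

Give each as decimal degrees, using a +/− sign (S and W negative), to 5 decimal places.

1. -82.48459, -56.28719
2. -53.30278, 140.47831
3. -18.36113, -175.99511
4. 53.25296, 173.45825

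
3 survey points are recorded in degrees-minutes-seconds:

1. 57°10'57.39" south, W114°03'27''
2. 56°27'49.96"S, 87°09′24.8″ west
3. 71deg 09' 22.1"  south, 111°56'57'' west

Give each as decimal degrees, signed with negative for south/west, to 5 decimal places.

Point 1:
  φ: 57° + 10/60 + 57.39/3600 = 57 + 0.166667 + 0.015942 = 57.182608
  hemisphere S, so the sign is −
  λ: 3′ + 27″ = 3.45000′; 114 + 3.45000/60 = 114.057500
  W → negative
Point 2:
  φ: 56° + 27/60 + 49.96/3600 = 56 + 0.450000 + 0.013878 = 56.463878
  S ⇒ negate
  Longitude: 87 + 9/60 + 24.8/3600 = 87.156889
  W → negative
Point 3:
  Lat: 9′ + 22.1″ = 9.36833′; 71 + 9.36833/60 = 71.156139
  S ⇒ negate
  λ: 111 + 56/60 + 57/3600 = 111.949167
  W ⇒ negate

1. -57.18261, -114.05750
2. -56.46388, -87.15689
3. -71.15614, -111.94917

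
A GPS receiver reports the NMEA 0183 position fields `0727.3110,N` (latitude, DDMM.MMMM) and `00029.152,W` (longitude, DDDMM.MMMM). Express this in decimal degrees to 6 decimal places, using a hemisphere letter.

7.455183° N, 0.485867° W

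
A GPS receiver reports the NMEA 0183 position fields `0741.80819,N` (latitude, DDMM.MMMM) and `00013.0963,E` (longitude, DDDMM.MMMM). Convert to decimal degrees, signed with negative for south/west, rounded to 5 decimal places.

Lat: degrees = first 2 digits = 7, minutes = 41.80819; 7 + 41.80819/60 = 7.696803
N → positive
Longitude: split at 3 digits → 000° and 13.0963′; 0 + 13.0963/60 = 0.218272
E → positive

7.69680, 0.21827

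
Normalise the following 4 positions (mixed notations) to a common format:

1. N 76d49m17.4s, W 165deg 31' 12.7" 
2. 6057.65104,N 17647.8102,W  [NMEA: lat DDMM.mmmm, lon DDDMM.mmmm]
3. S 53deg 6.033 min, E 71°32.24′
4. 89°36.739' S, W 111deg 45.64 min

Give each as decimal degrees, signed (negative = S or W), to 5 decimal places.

1. 76.82150, -165.52019
2. 60.96085, -176.79684
3. -53.10055, 71.53733
4. -89.61232, -111.76067

Point 1:
  Latitude: 49′ + 17.4″ = 49.29000′; 76 + 49.29000/60 = 76.821500
  N → positive
  Lon: 165° + 31/60 + 12.7/3600 = 165 + 0.516667 + 0.003528 = 165.520194
  W ⇒ negate
Point 2:
  φ: split at 2 digits → 60° and 57.65104′; 60 + 57.65104/60 = 60.960851
  N → positive
  Longitude: split at 3 digits → 176° and 47.8102′; 176 + 47.8102/60 = 176.796837
  W ⇒ negate
Point 3:
  Latitude: 6.033′ = 0.100550°; total 53.100550
  S ⇒ negate
  Lon: 71 + 32.24/60 = 71.537333
  E ⇒ keep positive
Point 4:
  φ: 89 + 36.739/60 = 89.612317
  hemisphere S, so the sign is −
  Lon: 111 + 45.64/60 = 111.760667
  hemisphere W, so the sign is −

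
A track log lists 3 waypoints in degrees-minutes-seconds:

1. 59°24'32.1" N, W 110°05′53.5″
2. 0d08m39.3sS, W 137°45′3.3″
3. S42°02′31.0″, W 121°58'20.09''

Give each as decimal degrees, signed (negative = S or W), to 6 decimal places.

1. 59.408917, -110.098194
2. -0.144250, -137.750917
3. -42.041944, -121.972247

Point 1:
  Lat: 59° + 24/60 + 32.1/3600 = 59 + 0.400000 + 0.008917 = 59.4089167
  N → positive
  λ: 5′ + 53.5″ = 5.89167′; 110 + 5.89167/60 = 110.0981944
  W → negative
Point 2:
  φ: 8′ + 39.3″ = 8.65500′; 0 + 8.65500/60 = 0.1442500
  S ⇒ negate
  Lon: 137 + 45/60 + 3.3/3600 = 137.7509167
  hemisphere W, so the sign is −
Point 3:
  φ: 2′ + 31″ = 2.51667′; 42 + 2.51667/60 = 42.0419444
  S ⇒ negate
  Lon: 121° + 58/60 + 20.09/3600 = 121 + 0.966667 + 0.005581 = 121.9722472
  hemisphere W, so the sign is −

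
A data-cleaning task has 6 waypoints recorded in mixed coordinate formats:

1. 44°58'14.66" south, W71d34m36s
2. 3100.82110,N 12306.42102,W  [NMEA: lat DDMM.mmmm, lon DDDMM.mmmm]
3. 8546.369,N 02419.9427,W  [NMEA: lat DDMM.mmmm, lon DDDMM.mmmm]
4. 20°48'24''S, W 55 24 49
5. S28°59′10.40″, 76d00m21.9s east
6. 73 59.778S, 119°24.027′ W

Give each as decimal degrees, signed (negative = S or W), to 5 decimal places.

1. -44.97074, -71.57667
2. 31.01369, -123.10702
3. 85.77282, -24.33238
4. -20.80667, -55.41361
5. -28.98622, 76.00608
6. -73.99630, -119.40045

Point 1:
  Latitude: 44 + 58/60 + 14.66/3600 = 44.970739
  S ⇒ negate
  Longitude: 34′ + 36″ = 34.60000′; 71 + 34.60000/60 = 71.576667
  W → negative
Point 2:
  φ: split at 2 digits → 31° and 0.8211′; 31 + 0.8211/60 = 31.013685
  N → positive
  Longitude: split at 3 digits → 123° and 6.42102′; 123 + 6.42102/60 = 123.107017
  hemisphere W, so the sign is −
Point 3:
  φ: split at 2 digits → 85° and 46.369′; 85 + 46.369/60 = 85.772817
  N ⇒ keep positive
  Lon: split at 3 digits → 024° and 19.9427′; 24 + 19.9427/60 = 24.332378
  hemisphere W, so the sign is −
Point 4:
  Latitude: 20° + 48/60 + 24/3600 = 20 + 0.800000 + 0.006667 = 20.806667
  S → negative
  Longitude: 24′ + 49″ = 24.81667′; 55 + 24.81667/60 = 55.413611
  W → negative
Point 5:
  Lat: 28 + 59/60 + 10.4/3600 = 28.986222
  S → negative
  Longitude: 76 + 0/60 + 21.9/3600 = 76.006083
  E → positive
Point 6:
  φ: 59.778′ = 0.996300°; total 73.996300
  S ⇒ negate
  Lon: 24.027′ = 0.400450°; total 119.400450
  W ⇒ negate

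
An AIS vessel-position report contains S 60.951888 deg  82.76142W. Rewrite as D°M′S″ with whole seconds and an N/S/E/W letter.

60°57′7″ S, 82°45′41″ W

Latitude: 0.951888 × 60 = 57.11328′ → 57′, remainder × 60 = 6.80″
Lon: 0.761420 × 60 = 45.68520′ → 45′, remainder × 60 = 41.11″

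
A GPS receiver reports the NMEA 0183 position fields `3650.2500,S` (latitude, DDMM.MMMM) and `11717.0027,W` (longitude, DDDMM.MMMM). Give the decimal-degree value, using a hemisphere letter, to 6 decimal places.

36.837500° S, 117.283378° W

Lat: degrees = first 2 digits = 36, minutes = 50.25; 36 + 50.25/60 = 36.8375000
Lon: split at 3 digits → 117° and 17.0027′; 117 + 17.0027/60 = 117.2833783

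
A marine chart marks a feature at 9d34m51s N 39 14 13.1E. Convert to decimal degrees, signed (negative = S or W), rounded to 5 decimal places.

φ: 9° + 34/60 + 51/3600 = 9 + 0.566667 + 0.014167 = 9.580833
N → positive
λ: 39° + 14/60 + 13.1/3600 = 39 + 0.233333 + 0.003639 = 39.236972
E ⇒ keep positive

9.58083, 39.23697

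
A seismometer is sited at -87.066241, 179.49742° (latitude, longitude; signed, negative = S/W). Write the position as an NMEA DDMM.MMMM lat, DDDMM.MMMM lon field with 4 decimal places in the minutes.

8703.9745,S / 17929.8452,E

Latitude is negative → S; |value| = 87.066241
φ: minutes = (87.066241 − 87) × 60 = 3.974460
Longitude: fractional part 0.497420 → 29.845200 minutes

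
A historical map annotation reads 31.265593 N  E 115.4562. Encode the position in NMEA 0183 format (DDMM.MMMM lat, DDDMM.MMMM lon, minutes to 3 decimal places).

3115.936,N / 11527.372,E

Latitude: minutes = (31.265593 − 31) × 60 = 15.93558
Lon: minutes = (115.456200 − 115) × 60 = 27.37200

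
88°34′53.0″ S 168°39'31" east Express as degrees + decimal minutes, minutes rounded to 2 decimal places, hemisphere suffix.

Lat: 34 + 53/60 = 34.8833′
Lon: seconds/60 = 0.51667; minutes = 39 + 0.51667 = 39.5167

88° 34.88′ S, 168° 39.52′ E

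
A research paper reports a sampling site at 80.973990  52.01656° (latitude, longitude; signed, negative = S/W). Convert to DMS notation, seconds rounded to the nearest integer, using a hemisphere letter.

80°58′26″ N, 52°01′0″ E

Latitude: 0.973990 × 60 = 58.43940′ → 58′, remainder × 60 = 26.36″
Lon: 0.016560° → 0.99360′; 0.99360 × 60 = 59.62″
rounding gives 60″ → carry → 52°01′0″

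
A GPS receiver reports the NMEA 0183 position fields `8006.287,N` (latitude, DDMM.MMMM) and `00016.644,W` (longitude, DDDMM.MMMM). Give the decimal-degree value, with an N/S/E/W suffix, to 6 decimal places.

80.104783° N, 0.277400° W

φ: degrees = first 2 digits = 80, minutes = 6.287; 80 + 6.287/60 = 80.1047833
λ: degrees = first 3 digits = 0, minutes = 16.644; 0 + 16.644/60 = 0.2774000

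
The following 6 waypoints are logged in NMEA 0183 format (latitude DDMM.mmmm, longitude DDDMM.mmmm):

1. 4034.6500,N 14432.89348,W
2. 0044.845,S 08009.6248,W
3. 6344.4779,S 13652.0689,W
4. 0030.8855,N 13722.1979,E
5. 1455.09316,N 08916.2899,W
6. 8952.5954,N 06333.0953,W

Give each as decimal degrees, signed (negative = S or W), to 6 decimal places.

1. 40.577500, -144.548225
2. -0.747417, -80.160413
3. -63.741298, -136.867815
4. 0.514758, 137.369965
5. 14.918219, -89.271498
6. 89.876590, -63.551588

Point 1:
  φ: split at 2 digits → 40° and 34.65′; 40 + 34.65/60 = 40.5775000
  N → positive
  Longitude: degrees = first 3 digits = 144, minutes = 32.89348; 144 + 32.89348/60 = 144.5482247
  W → negative
Point 2:
  φ: split at 2 digits → 00° and 44.845′; 0 + 44.845/60 = 0.7474167
  S ⇒ negate
  Longitude: split at 3 digits → 080° and 9.6248′; 80 + 9.6248/60 = 80.1604133
  hemisphere W, so the sign is −
Point 3:
  φ: split at 2 digits → 63° and 44.4779′; 63 + 44.4779/60 = 63.7412983
  hemisphere S, so the sign is −
  Lon: degrees = first 3 digits = 136, minutes = 52.0689; 136 + 52.0689/60 = 136.8678150
  hemisphere W, so the sign is −
Point 4:
  Latitude: degrees = first 2 digits = 0, minutes = 30.8855; 0 + 30.8855/60 = 0.5147583
  N → positive
  λ: split at 3 digits → 137° and 22.1979′; 137 + 22.1979/60 = 137.3699650
  E → positive
Point 5:
  Lat: degrees = first 2 digits = 14, minutes = 55.09316; 14 + 55.09316/60 = 14.9182193
  N → positive
  λ: degrees = first 3 digits = 89, minutes = 16.2899; 89 + 16.2899/60 = 89.2714983
  W ⇒ negate
Point 6:
  φ: degrees = first 2 digits = 89, minutes = 52.5954; 89 + 52.5954/60 = 89.8765900
  N → positive
  Longitude: degrees = first 3 digits = 63, minutes = 33.0953; 63 + 33.0953/60 = 63.5515883
  W → negative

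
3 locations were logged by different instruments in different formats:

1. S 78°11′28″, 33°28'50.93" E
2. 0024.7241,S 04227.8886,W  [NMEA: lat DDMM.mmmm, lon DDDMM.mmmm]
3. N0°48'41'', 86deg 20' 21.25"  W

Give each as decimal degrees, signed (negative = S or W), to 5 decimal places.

Point 1:
  φ: 78° + 11/60 + 28/3600 = 78 + 0.183333 + 0.007778 = 78.191111
  S ⇒ negate
  λ: 33° + 28/60 + 50.93/3600 = 33 + 0.466667 + 0.014147 = 33.480814
  E ⇒ keep positive
Point 2:
  φ: split at 2 digits → 00° and 24.7241′; 0 + 24.7241/60 = 0.412068
  S → negative
  Lon: split at 3 digits → 042° and 27.8886′; 42 + 27.8886/60 = 42.464810
  W ⇒ negate
Point 3:
  φ: 48′ + 41″ = 48.68333′; 0 + 48.68333/60 = 0.811389
  N ⇒ keep positive
  Longitude: 86° + 20/60 + 21.25/3600 = 86 + 0.333333 + 0.005903 = 86.339236
  W ⇒ negate

1. -78.19111, 33.48081
2. -0.41207, -42.46481
3. 0.81139, -86.33924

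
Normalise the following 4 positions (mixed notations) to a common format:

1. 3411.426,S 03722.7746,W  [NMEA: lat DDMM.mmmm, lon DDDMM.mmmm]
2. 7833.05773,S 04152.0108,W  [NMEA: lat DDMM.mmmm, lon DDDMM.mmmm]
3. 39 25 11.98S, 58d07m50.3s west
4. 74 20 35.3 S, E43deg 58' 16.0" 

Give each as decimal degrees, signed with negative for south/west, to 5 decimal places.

1. -34.19043, -37.37958
2. -78.55096, -41.86685
3. -39.41999, -58.13064
4. -74.34314, 43.97111

Point 1:
  φ: split at 2 digits → 34° and 11.426′; 34 + 11.426/60 = 34.190433
  S ⇒ negate
  Lon: degrees = first 3 digits = 37, minutes = 22.7746; 37 + 22.7746/60 = 37.379577
  W → negative
Point 2:
  Lat: split at 2 digits → 78° and 33.05773′; 78 + 33.05773/60 = 78.550962
  hemisphere S, so the sign is −
  Lon: degrees = first 3 digits = 41, minutes = 52.0108; 41 + 52.0108/60 = 41.866847
  W ⇒ negate
Point 3:
  φ: 25′ + 11.98″ = 25.19967′; 39 + 25.19967/60 = 39.419994
  hemisphere S, so the sign is −
  Lon: 58 + 7/60 + 50.3/3600 = 58.130639
  W ⇒ negate
Point 4:
  Lat: 74° + 20/60 + 35.3/3600 = 74 + 0.333333 + 0.009806 = 74.343139
  S → negative
  Longitude: 58′ + 16″ = 58.26667′; 43 + 58.26667/60 = 43.971111
  E ⇒ keep positive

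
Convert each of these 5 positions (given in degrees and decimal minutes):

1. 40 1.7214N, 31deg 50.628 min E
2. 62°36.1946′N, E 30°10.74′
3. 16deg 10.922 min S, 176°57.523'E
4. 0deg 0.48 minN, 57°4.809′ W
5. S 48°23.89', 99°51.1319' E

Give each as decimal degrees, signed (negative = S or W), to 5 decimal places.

Point 1:
  φ: 40 + 1.7214/60 = 40.028690
  N ⇒ keep positive
  Longitude: 31 + 50.628/60 = 31.843800
  E → positive
Point 2:
  φ: 62 + 36.1946/60 = 62.603243
  N ⇒ keep positive
  λ: 30 + 10.74/60 = 30.179000
  E → positive
Point 3:
  φ: 16 + 10.922/60 = 16.182033
  S → negative
  λ: 176 + 57.523/60 = 176.958717
  E ⇒ keep positive
Point 4:
  Lat: 0 + 0.48/60 = 0.008000
  N → positive
  Longitude: 57 + 4.809/60 = 57.080150
  W → negative
Point 5:
  φ: 48 + 23.89/60 = 48.398167
  S ⇒ negate
  Lon: 99 + 51.1319/60 = 99.852198
  E ⇒ keep positive

1. 40.02869, 31.84380
2. 62.60324, 30.17900
3. -16.18203, 176.95872
4. 0.00800, -57.08015
5. -48.39817, 99.85220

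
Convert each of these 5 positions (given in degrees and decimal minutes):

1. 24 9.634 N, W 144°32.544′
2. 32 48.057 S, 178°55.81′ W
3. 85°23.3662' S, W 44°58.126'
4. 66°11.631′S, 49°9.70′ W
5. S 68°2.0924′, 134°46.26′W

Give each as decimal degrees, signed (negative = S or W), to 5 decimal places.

Point 1:
  Latitude: 9.634′ = 0.160567°; total 24.160567
  N ⇒ keep positive
  λ: 32.544′ = 0.542400°; total 144.542400
  hemisphere W, so the sign is −
Point 2:
  φ: 48.057′ = 0.800950°; total 32.800950
  hemisphere S, so the sign is −
  Lon: 55.81′ = 0.930167°; total 178.930167
  hemisphere W, so the sign is −
Point 3:
  Latitude: 23.3662′ = 0.389437°; total 85.389437
  S ⇒ negate
  Lon: 44 + 58.126/60 = 44.968767
  hemisphere W, so the sign is −
Point 4:
  Latitude: 11.631′ = 0.193850°; total 66.193850
  hemisphere S, so the sign is −
  λ: 9.7′ = 0.161667°; total 49.161667
  W → negative
Point 5:
  φ: 2.0924′ = 0.034873°; total 68.034873
  hemisphere S, so the sign is −
  λ: 134 + 46.26/60 = 134.771000
  W → negative

1. 24.16057, -144.54240
2. -32.80095, -178.93017
3. -85.38944, -44.96877
4. -66.19385, -49.16167
5. -68.03487, -134.77100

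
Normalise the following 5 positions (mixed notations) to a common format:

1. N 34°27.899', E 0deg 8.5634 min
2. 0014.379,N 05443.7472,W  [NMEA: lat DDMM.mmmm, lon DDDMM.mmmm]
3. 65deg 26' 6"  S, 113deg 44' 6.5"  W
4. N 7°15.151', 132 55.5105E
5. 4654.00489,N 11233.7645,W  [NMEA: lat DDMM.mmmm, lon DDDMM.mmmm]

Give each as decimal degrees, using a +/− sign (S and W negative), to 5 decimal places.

Point 1:
  φ: 27.899′ = 0.464983°; total 34.464983
  N → positive
  Longitude: 0 + 8.5634/60 = 0.142723
  E ⇒ keep positive
Point 2:
  φ: degrees = first 2 digits = 0, minutes = 14.379; 0 + 14.379/60 = 0.239650
  N → positive
  Lon: degrees = first 3 digits = 54, minutes = 43.7472; 54 + 43.7472/60 = 54.729120
  hemisphere W, so the sign is −
Point 3:
  φ: 65 + 26/60 + 6/3600 = 65.435000
  S → negative
  λ: 113° + 44/60 + 6.5/3600 = 113 + 0.733333 + 0.001806 = 113.735139
  hemisphere W, so the sign is −
Point 4:
  φ: 15.151′ = 0.252517°; total 7.252517
  N ⇒ keep positive
  Lon: 132 + 55.5105/60 = 132.925175
  E ⇒ keep positive
Point 5:
  Latitude: degrees = first 2 digits = 46, minutes = 54.00489; 46 + 54.00489/60 = 46.900082
  N → positive
  Lon: split at 3 digits → 112° and 33.7645′; 112 + 33.7645/60 = 112.562742
  hemisphere W, so the sign is −

1. 34.46498, 0.14272
2. 0.23965, -54.72912
3. -65.43500, -113.73514
4. 7.25252, 132.92518
5. 46.90008, -112.56274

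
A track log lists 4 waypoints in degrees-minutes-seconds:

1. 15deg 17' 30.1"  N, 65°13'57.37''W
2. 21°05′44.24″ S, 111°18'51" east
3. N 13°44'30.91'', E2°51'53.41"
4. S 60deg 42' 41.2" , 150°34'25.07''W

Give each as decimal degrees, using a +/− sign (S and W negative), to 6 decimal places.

1. 15.291694, -65.232603
2. -21.095622, 111.314167
3. 13.741919, 2.864836
4. -60.711444, -150.573631

Point 1:
  Lat: 15° + 17/60 + 30.1/3600 = 15 + 0.283333 + 0.008361 = 15.2916944
  N → positive
  Longitude: 13′ + 57.37″ = 13.95617′; 65 + 13.95617/60 = 65.2326028
  W ⇒ negate
Point 2:
  Latitude: 5′ + 44.24″ = 5.73733′; 21 + 5.73733/60 = 21.0956222
  S → negative
  λ: 18′ + 51″ = 18.85000′; 111 + 18.85000/60 = 111.3141667
  E → positive
Point 3:
  Lat: 13 + 44/60 + 30.91/3600 = 13.7419194
  N → positive
  λ: 2 + 51/60 + 53.41/3600 = 2.8648361
  E → positive
Point 4:
  φ: 60 + 42/60 + 41.2/3600 = 60.7114444
  S → negative
  Longitude: 34′ + 25.07″ = 34.41783′; 150 + 34.41783/60 = 150.5736306
  hemisphere W, so the sign is −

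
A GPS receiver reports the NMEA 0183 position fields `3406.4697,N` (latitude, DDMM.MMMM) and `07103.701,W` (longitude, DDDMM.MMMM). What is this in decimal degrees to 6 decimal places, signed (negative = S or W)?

φ: split at 2 digits → 34° and 6.4697′; 34 + 6.4697/60 = 34.1078283
N → positive
Lon: degrees = first 3 digits = 71, minutes = 3.701; 71 + 3.701/60 = 71.0616833
hemisphere W, so the sign is −

34.107828, -71.061683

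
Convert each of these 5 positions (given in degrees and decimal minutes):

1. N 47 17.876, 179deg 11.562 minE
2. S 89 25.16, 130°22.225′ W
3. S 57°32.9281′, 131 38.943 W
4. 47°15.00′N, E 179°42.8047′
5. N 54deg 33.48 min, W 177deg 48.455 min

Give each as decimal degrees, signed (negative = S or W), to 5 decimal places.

Point 1:
  φ: 17.876′ = 0.297933°; total 47.297933
  N ⇒ keep positive
  λ: 179 + 11.562/60 = 179.192700
  E ⇒ keep positive
Point 2:
  Latitude: 89 + 25.16/60 = 89.419333
  S → negative
  Longitude: 22.225′ = 0.370417°; total 130.370417
  W ⇒ negate
Point 3:
  φ: 57 + 32.9281/60 = 57.548802
  S → negative
  Lon: 131 + 38.943/60 = 131.649050
  W → negative
Point 4:
  Latitude: 47 + 15/60 = 47.250000
  N → positive
  Longitude: 42.8047′ = 0.713412°; total 179.713412
  E → positive
Point 5:
  φ: 33.48′ = 0.558000°; total 54.558000
  N → positive
  λ: 48.455′ = 0.807583°; total 177.807583
  W → negative

1. 47.29793, 179.19270
2. -89.41933, -130.37042
3. -57.54880, -131.64905
4. 47.25000, 179.71341
5. 54.55800, -177.80758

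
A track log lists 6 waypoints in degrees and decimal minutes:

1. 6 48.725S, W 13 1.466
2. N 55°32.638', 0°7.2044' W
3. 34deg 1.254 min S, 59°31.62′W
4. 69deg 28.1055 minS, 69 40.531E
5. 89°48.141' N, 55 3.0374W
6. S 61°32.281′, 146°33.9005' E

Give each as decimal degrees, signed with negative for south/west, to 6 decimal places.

1. -6.812083, -13.024433
2. 55.543967, -0.120073
3. -34.020900, -59.527000
4. -69.468425, 69.675517
5. 89.802350, -55.050623
6. -61.538017, 146.565008

Point 1:
  φ: 48.725′ = 0.812083°; total 6.8120833
  S → negative
  Lon: 1.466′ = 0.024433°; total 13.0244333
  W → negative
Point 2:
  Latitude: 32.638′ = 0.543967°; total 55.5439667
  N → positive
  λ: 0 + 7.2044/60 = 0.1200733
  W → negative
Point 3:
  Latitude: 34 + 1.254/60 = 34.0209000
  S → negative
  λ: 31.62′ = 0.527000°; total 59.5270000
  hemisphere W, so the sign is −
Point 4:
  Lat: 28.1055′ = 0.468425°; total 69.4684250
  hemisphere S, so the sign is −
  λ: 40.531′ = 0.675517°; total 69.6755167
  E ⇒ keep positive
Point 5:
  Latitude: 89 + 48.141/60 = 89.8023500
  N → positive
  Lon: 55 + 3.0374/60 = 55.0506233
  W → negative
Point 6:
  φ: 61 + 32.281/60 = 61.5380167
  S → negative
  λ: 33.9005′ = 0.565008°; total 146.5650083
  E ⇒ keep positive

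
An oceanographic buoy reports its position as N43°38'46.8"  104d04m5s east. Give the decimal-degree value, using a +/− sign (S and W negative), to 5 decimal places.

Lat: 38′ + 46.8″ = 38.78000′; 43 + 38.78000/60 = 43.646333
N ⇒ keep positive
λ: 104° + 4/60 + 5/3600 = 104 + 0.066667 + 0.001389 = 104.068056
E ⇒ keep positive

43.64633, 104.06806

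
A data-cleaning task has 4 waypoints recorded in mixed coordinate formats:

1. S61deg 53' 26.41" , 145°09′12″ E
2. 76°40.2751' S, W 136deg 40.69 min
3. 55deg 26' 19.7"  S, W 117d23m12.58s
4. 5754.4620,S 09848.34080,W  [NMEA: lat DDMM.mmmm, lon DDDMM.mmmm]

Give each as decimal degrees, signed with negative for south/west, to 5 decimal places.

Point 1:
  φ: 53′ + 26.41″ = 53.44017′; 61 + 53.44017/60 = 61.890669
  hemisphere S, so the sign is −
  Lon: 9′ + 12″ = 9.20000′; 145 + 9.20000/60 = 145.153333
  E → positive
Point 2:
  Lat: 40.2751′ = 0.671252°; total 76.671252
  S → negative
  Longitude: 40.69′ = 0.678167°; total 136.678167
  W → negative
Point 3:
  Latitude: 55° + 26/60 + 19.7/3600 = 55 + 0.433333 + 0.005472 = 55.438806
  hemisphere S, so the sign is −
  Lon: 117° + 23/60 + 12.58/3600 = 117 + 0.383333 + 0.003494 = 117.386828
  W → negative
Point 4:
  φ: degrees = first 2 digits = 57, minutes = 54.462; 57 + 54.462/60 = 57.907700
  hemisphere S, so the sign is −
  Lon: degrees = first 3 digits = 98, minutes = 48.3408; 98 + 48.3408/60 = 98.805680
  hemisphere W, so the sign is −

1. -61.89067, 145.15333
2. -76.67125, -136.67817
3. -55.43881, -117.38683
4. -57.90770, -98.80568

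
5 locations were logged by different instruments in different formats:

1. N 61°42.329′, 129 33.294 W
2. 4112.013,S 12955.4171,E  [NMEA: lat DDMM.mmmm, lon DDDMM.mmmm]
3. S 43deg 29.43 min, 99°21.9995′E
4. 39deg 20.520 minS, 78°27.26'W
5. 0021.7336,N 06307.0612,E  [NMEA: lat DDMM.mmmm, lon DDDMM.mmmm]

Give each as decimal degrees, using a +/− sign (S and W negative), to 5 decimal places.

Point 1:
  φ: 42.329′ = 0.705483°; total 61.705483
  N → positive
  Longitude: 33.294′ = 0.554900°; total 129.554900
  W ⇒ negate
Point 2:
  Latitude: degrees = first 2 digits = 41, minutes = 12.013; 41 + 12.013/60 = 41.200217
  hemisphere S, so the sign is −
  λ: split at 3 digits → 129° and 55.4171′; 129 + 55.4171/60 = 129.923618
  E → positive
Point 3:
  φ: 43 + 29.43/60 = 43.490500
  S ⇒ negate
  λ: 99 + 21.9995/60 = 99.366658
  E → positive
Point 4:
  Lat: 20.52′ = 0.342000°; total 39.342000
  S ⇒ negate
  λ: 78 + 27.26/60 = 78.454333
  W → negative
Point 5:
  Lat: split at 2 digits → 00° and 21.7336′; 0 + 21.7336/60 = 0.362227
  N → positive
  Longitude: degrees = first 3 digits = 63, minutes = 7.0612; 63 + 7.0612/60 = 63.117687
  E → positive

1. 61.70548, -129.55490
2. -41.20022, 129.92362
3. -43.49050, 99.36666
4. -39.34200, -78.45433
5. 0.36223, 63.11769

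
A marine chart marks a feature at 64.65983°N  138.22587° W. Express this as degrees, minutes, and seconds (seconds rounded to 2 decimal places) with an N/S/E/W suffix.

Latitude: 0.659830° → 39.58980′; 0.58980 × 60 = 35.3880″
λ: 0.225870° → 13.55220′; 0.55220 × 60 = 33.1320″

64°39′35.39″ N, 138°13′33.13″ W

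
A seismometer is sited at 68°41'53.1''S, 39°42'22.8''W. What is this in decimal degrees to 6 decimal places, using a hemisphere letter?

68.698083° S, 39.706333° W

Lat: 41′ + 53.1″ = 41.88500′; 68 + 41.88500/60 = 68.6980833
λ: 39° + 42/60 + 22.8/3600 = 39 + 0.700000 + 0.006333 = 39.7063333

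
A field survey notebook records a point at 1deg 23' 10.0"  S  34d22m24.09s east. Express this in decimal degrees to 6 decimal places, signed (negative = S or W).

Latitude: 23′ + 10″ = 23.16667′; 1 + 23.16667/60 = 1.3861111
S → negative
Longitude: 34° + 22/60 + 24.09/3600 = 34 + 0.366667 + 0.006692 = 34.3733583
E → positive

-1.386111, 34.373358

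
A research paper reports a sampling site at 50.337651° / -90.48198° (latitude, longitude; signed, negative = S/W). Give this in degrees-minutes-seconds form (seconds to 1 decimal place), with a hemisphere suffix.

50°20′15.5″ N, 90°28′55.1″ W

Latitude: 0.337651° → 20.25906′; 0.25906 × 60 = 15.544″
Longitude is negative → W; |value| = 90.481980
λ: whole degrees 90; 28.91880′ → 28′ and 55.128″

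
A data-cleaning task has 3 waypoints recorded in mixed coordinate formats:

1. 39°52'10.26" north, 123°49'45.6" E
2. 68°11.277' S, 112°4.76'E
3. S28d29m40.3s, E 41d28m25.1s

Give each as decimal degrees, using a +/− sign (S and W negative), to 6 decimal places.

Point 1:
  φ: 39° + 52/60 + 10.26/3600 = 39 + 0.866667 + 0.002850 = 39.8695167
  N → positive
  Longitude: 49′ + 45.6″ = 49.76000′; 123 + 49.76000/60 = 123.8293333
  E → positive
Point 2:
  Lat: 68 + 11.277/60 = 68.1879500
  S → negative
  Lon: 112 + 4.76/60 = 112.0793333
  E → positive
Point 3:
  φ: 28° + 29/60 + 40.3/3600 = 28 + 0.483333 + 0.011194 = 28.4945278
  S ⇒ negate
  Longitude: 28′ + 25.1″ = 28.41833′; 41 + 28.41833/60 = 41.4736389
  E → positive

1. 39.869517, 123.829333
2. -68.187950, 112.079333
3. -28.494528, 41.473639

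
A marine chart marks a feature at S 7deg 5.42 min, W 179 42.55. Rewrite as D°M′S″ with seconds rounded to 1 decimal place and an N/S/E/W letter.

7°05′25.2″ S, 179°42′33.0″ W

φ: 5.42000′ → 5′ and 0.42000 × 60 = 25.200″
Lon: fractional minutes 0.55000 × 60 = 33.000″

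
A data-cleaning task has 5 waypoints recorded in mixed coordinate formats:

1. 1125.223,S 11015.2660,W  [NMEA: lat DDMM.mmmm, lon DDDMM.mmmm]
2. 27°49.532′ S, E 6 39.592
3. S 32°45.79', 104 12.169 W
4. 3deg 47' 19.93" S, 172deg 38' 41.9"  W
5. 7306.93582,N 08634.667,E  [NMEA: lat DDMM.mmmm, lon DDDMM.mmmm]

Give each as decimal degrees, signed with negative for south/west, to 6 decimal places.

Point 1:
  Lat: degrees = first 2 digits = 11, minutes = 25.223; 11 + 25.223/60 = 11.4203833
  S → negative
  Longitude: degrees = first 3 digits = 110, minutes = 15.266; 110 + 15.266/60 = 110.2544333
  hemisphere W, so the sign is −
Point 2:
  Lat: 49.532′ = 0.825533°; total 27.8255333
  S ⇒ negate
  λ: 39.592′ = 0.659867°; total 6.6598667
  E ⇒ keep positive
Point 3:
  Lat: 32 + 45.79/60 = 32.7631667
  S → negative
  Longitude: 104 + 12.169/60 = 104.2028167
  W → negative
Point 4:
  φ: 47′ + 19.93″ = 47.33217′; 3 + 47.33217/60 = 3.7888694
  hemisphere S, so the sign is −
  Longitude: 172° + 38/60 + 41.9/3600 = 172 + 0.633333 + 0.011639 = 172.6449722
  hemisphere W, so the sign is −
Point 5:
  Lat: degrees = first 2 digits = 73, minutes = 6.93582; 73 + 6.93582/60 = 73.1155970
  N → positive
  Longitude: split at 3 digits → 086° and 34.667′; 86 + 34.667/60 = 86.5777833
  E → positive

1. -11.420383, -110.254433
2. -27.825533, 6.659867
3. -32.763167, -104.202817
4. -3.788869, -172.644972
5. 73.115597, 86.577783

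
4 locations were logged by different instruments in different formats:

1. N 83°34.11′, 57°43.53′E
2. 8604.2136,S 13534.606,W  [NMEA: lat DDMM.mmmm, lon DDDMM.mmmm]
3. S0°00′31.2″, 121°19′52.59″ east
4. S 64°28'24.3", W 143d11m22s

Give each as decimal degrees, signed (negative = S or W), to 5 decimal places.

Point 1:
  φ: 83 + 34.11/60 = 83.568500
  N → positive
  Lon: 57 + 43.53/60 = 57.725500
  E ⇒ keep positive
Point 2:
  φ: degrees = first 2 digits = 86, minutes = 4.2136; 86 + 4.2136/60 = 86.070227
  S ⇒ negate
  Lon: degrees = first 3 digits = 135, minutes = 34.606; 135 + 34.606/60 = 135.576767
  W → negative
Point 3:
  Latitude: 0° + 0/60 + 31.2/3600 = 0 + 0.000000 + 0.008667 = 0.008667
  S ⇒ negate
  Lon: 121 + 19/60 + 52.59/3600 = 121.331275
  E ⇒ keep positive
Point 4:
  Latitude: 28′ + 24.3″ = 28.40500′; 64 + 28.40500/60 = 64.473417
  hemisphere S, so the sign is −
  λ: 11′ + 22″ = 11.36667′; 143 + 11.36667/60 = 143.189444
  W ⇒ negate

1. 83.56850, 57.72550
2. -86.07023, -135.57677
3. -0.00867, 121.33128
4. -64.47342, -143.18944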